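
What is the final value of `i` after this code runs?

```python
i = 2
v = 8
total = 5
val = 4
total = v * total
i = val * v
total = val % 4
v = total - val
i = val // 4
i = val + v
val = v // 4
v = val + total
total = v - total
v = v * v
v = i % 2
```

total = 8*5 = 40
i = 4*8 = 32
total = 4%4 = 0
v = 0-4 = -4
i = 4//4 = 1
i = 4+(-4) = 0
val = (-4)//4 = -1
v = (-1)+0 = -1
total = (-1)-0 = -1
v = (-1)*(-1) = 1
v = 0%2 = 0

0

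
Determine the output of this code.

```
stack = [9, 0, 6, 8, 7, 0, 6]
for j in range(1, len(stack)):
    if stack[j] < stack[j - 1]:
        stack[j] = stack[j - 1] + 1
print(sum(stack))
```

j=1: 0<9, stack[1] = 9+1 = 10 → [9, 10, 6, 8, 7, 0, 6]
j=2: 6<10, stack[2] = 10+1 = 11 → [9, 10, 11, 8, 7, 0, 6]
j=3: 8<11, stack[3] = 11+1 = 12 → [9, 10, 11, 12, 7, 0, 6]
j=4: 7<12, stack[4] = 12+1 = 13 → [9, 10, 11, 12, 13, 0, 6]
j=5: 0<13, stack[5] = 13+1 = 14 → [9, 10, 11, 12, 13, 14, 6]
j=6: 6<14, stack[6] = 14+1 = 15 → [9, 10, 11, 12, 13, 14, 15]
sum = 84

84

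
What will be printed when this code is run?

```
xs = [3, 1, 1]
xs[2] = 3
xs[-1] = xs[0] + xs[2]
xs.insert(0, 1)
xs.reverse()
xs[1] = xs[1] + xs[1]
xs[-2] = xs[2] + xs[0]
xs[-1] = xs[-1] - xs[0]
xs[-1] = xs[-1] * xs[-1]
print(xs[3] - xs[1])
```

23

xs[2] = 3 → [3, 1, 3]
xs[-1] = xs[0]+xs[2] = 3+3 = 6 → [3, 1, 6]
insert 1 at 0 → [1, 3, 1, 6]
reverse → [6, 1, 3, 1]
xs[1] = xs[1]+xs[1] = 1+1 = 2 → [6, 2, 3, 1]
xs[-2] = xs[2]+xs[0] = 3+6 = 9 → [6, 2, 9, 1]
xs[-1] = xs[-1]-xs[0] = 1-6 = -5 → [6, 2, 9, -5]
xs[-1] = xs[-1]*xs[-1] = (-5)*(-5) = 25 → [6, 2, 9, 25]
xs[3]-xs[1] = 25-2 = 23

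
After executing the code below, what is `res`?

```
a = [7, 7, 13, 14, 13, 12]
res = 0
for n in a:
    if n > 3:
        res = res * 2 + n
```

n=7: >3, res = 0*2+7 = 7
n=7: >3, res = 7*2+7 = 21
n=13: >3, res = 21*2+13 = 55
n=14: >3, res = 55*2+14 = 124
n=13: >3, res = 124*2+13 = 261
n=12: >3, res = 261*2+12 = 534

534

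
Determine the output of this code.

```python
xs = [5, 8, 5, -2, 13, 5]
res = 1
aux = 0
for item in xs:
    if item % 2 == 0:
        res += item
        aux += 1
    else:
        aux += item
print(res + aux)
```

37

item=5: not even; aux=5
item=8: even, res = 1+8 = 9; aux=6
item=5: not even; aux=11
item=-2: even, res = 9+(-2) = 7; aux=12
item=13: not even; aux=25
item=5: not even; aux=30
res+aux = 7+30 = 37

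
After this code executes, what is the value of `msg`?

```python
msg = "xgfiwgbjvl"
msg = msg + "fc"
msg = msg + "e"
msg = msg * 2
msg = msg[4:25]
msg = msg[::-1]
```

+ 'fc' → 'xgfiwgbjvlfc'
+ 'e' → 'xgfiwgbjvlfce'
repeat ×2 → 'xgfiwgbjvlfcexgfiwgbjvlfce'
slice [4:25] → 'wgbjvlfcexgfiwgbjvlfc'
reverse → 'cflvjbgwifgxecflvjbgw'

'cflvjbgwifgxecflvjbgw'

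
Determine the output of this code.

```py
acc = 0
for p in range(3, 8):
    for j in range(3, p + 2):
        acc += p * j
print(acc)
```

540

p=3,j=3: acc = 0+9 = 9
p=3,j=4: acc = 9+12 = 21
p=4,j=3: acc = 21+12 = 33
p=4,j=4: acc = 33+16 = 49
p=4,j=5: acc = 49+20 = 69
p=5,j=3: acc = 69+15 = 84
p=5,j=4: acc = 84+20 = 104
p=5,j=5: acc = 104+25 = 129
p=5,j=6: acc = 129+30 = 159
p=6,j=3: acc = 159+18 = 177
p=6,j=4: acc = 177+24 = 201
p=6,j=5: acc = 201+30 = 231
p=6,j=6: acc = 231+36 = 267
p=6,j=7: acc = 267+42 = 309
p=7,j=3: acc = 309+21 = 330
p=7,j=4: acc = 330+28 = 358
p=7,j=5: acc = 358+35 = 393
p=7,j=6: acc = 393+42 = 435
p=7,j=7: acc = 435+49 = 484
p=7,j=8: acc = 484+56 = 540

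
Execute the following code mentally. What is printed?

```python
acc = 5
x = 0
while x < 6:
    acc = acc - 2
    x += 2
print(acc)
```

x=0: acc = 5-2 = 3
x=2: acc = 3-2 = 1
x=4: acc = 1-2 = -1

-1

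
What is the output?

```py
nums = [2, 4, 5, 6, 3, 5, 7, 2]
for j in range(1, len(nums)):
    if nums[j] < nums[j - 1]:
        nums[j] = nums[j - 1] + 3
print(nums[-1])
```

j=1: 4>=2, unchanged → [2, 4, 5, 6, 3, 5, 7, 2]
j=2: 5>=4, unchanged → [2, 4, 5, 6, 3, 5, 7, 2]
j=3: 6>=5, unchanged → [2, 4, 5, 6, 3, 5, 7, 2]
j=4: 3<6, nums[4] = 6+3 = 9 → [2, 4, 5, 6, 9, 5, 7, 2]
j=5: 5<9, nums[5] = 9+3 = 12 → [2, 4, 5, 6, 9, 12, 7, 2]
j=6: 7<12, nums[6] = 12+3 = 15 → [2, 4, 5, 6, 9, 12, 15, 2]
j=7: 2<15, nums[7] = 15+3 = 18 → [2, 4, 5, 6, 9, 12, 15, 18]

18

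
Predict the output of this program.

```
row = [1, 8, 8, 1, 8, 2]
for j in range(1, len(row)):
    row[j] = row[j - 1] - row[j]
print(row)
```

[1, -7, -15, -16, -24, -26]

j=1: row[1] = 1-8 = -7 → [1, -7, 8, 1, 8, 2]
j=2: row[2] = (-7)-8 = -15 → [1, -7, -15, 1, 8, 2]
j=3: row[3] = (-15)-1 = -16 → [1, -7, -15, -16, 8, 2]
j=4: row[4] = (-16)-8 = -24 → [1, -7, -15, -16, -24, 2]
j=5: row[5] = (-24)-2 = -26 → [1, -7, -15, -16, -24, -26]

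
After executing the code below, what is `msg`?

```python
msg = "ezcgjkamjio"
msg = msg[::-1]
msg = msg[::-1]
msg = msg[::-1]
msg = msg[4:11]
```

reverse → 'oijmakjgcze'
reverse → 'ezcgjkamjio'
reverse → 'oijmakjgcze'
slice [4:11] → 'akjgcze'

'akjgcze'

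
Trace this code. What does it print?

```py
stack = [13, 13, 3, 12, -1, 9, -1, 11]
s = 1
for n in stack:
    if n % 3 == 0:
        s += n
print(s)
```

25

n=13: not %3==0
n=13: not %3==0
n=3: %3==0, s = 1+3 = 4
n=12: %3==0, s = 4+12 = 16
n=-1: not %3==0
n=9: %3==0, s = 16+9 = 25
n=-1: not %3==0
n=11: not %3==0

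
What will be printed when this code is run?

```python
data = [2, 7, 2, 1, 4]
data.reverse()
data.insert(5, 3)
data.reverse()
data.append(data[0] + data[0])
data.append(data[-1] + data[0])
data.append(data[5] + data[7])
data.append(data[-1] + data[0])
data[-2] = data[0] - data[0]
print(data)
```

reverse → [4, 1, 2, 7, 2]
insert 3 at 5 → [4, 1, 2, 7, 2, 3]
reverse → [3, 2, 7, 2, 1, 4]
append data[0]+data[0] = 3+3 = 6 → [3, 2, 7, 2, 1, 4, 6]
append data[-1]+data[0] = 6+3 = 9 → [3, 2, 7, 2, 1, 4, 6, 9]
append data[5]+data[7] = 4+9 = 13 → [3, 2, 7, 2, 1, 4, 6, 9, 13]
append data[-1]+data[0] = 13+3 = 16 → [3, 2, 7, 2, 1, 4, 6, 9, 13, 16]
data[-2] = data[0]-data[0] = 3-3 = 0 → [3, 2, 7, 2, 1, 4, 6, 9, 0, 16]

[3, 2, 7, 2, 1, 4, 6, 9, 0, 16]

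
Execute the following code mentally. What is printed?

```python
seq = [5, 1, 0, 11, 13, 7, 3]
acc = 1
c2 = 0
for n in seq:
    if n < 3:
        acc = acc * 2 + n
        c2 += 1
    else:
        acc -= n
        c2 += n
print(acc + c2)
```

n=5: not <3, acc = 1-5 = -4; c2=5
n=1: <3, acc = (-4)*2+1 = -7; c2=6
n=0: <3, acc = (-7)*2+0 = -14; c2=7
n=11: not <3, acc = (-14)-11 = -25; c2=18
n=13: not <3, acc = (-25)-13 = -38; c2=31
n=7: not <3, acc = (-38)-7 = -45; c2=38
n=3: not <3, acc = (-45)-3 = -48; c2=41
acc+c2 = (-48)+41 = -7

-7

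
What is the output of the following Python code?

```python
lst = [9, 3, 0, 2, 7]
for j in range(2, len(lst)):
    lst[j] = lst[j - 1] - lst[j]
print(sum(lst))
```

10

j=2: lst[2] = 3-0 = 3 → [9, 3, 3, 2, 7]
j=3: lst[3] = 3-2 = 1 → [9, 3, 3, 1, 7]
j=4: lst[4] = 1-7 = -6 → [9, 3, 3, 1, -6]
sum = 10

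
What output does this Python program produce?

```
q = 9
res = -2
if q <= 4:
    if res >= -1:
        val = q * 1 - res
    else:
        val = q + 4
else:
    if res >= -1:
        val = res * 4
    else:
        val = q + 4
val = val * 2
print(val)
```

26

q=9, res=-2
q <= 4 is False; res >= -1 is False
→ val = q + 4 = 13
val = 13*2 = 26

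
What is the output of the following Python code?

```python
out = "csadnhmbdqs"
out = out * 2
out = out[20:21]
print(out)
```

q

repeat ×2 → 'csadnhmbdqscsadnhmbdqs'
slice [20:21] → 'q'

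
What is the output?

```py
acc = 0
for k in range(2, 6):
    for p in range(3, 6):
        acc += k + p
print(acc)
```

90

k=2,p=3: acc = 0+5 = 5
k=2,p=4: acc = 5+6 = 11
k=2,p=5: acc = 11+7 = 18
k=3,p=3: acc = 18+6 = 24
k=3,p=4: acc = 24+7 = 31
k=3,p=5: acc = 31+8 = 39
k=4,p=3: acc = 39+7 = 46
k=4,p=4: acc = 46+8 = 54
k=4,p=5: acc = 54+9 = 63
k=5,p=3: acc = 63+8 = 71
k=5,p=4: acc = 71+9 = 80
k=5,p=5: acc = 80+10 = 90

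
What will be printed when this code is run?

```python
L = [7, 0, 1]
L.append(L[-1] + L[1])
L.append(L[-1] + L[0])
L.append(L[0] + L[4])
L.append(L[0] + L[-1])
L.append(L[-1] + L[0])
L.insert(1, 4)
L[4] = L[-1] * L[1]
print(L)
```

append L[-1]+L[1] = 1+0 = 1 → [7, 0, 1, 1]
append L[-1]+L[0] = 1+7 = 8 → [7, 0, 1, 1, 8]
append L[0]+L[4] = 7+8 = 15 → [7, 0, 1, 1, 8, 15]
append L[0]+L[-1] = 7+15 = 22 → [7, 0, 1, 1, 8, 15, 22]
append L[-1]+L[0] = 22+7 = 29 → [7, 0, 1, 1, 8, 15, 22, 29]
insert 4 at 1 → [7, 4, 0, 1, 1, 8, 15, 22, 29]
L[4] = L[-1]*L[1] = 29*4 = 116 → [7, 4, 0, 1, 116, 8, 15, 22, 29]

[7, 4, 0, 1, 116, 8, 15, 22, 29]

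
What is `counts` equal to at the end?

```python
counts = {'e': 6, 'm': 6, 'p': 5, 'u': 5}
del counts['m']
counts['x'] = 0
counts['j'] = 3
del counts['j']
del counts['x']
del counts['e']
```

{'p': 5, 'u': 5}

del 'm' → {'e': 6, 'p': 5, 'u': 5}
counts['x'] = 0 → {'e': 6, 'p': 5, 'u': 5, 'x': 0}
counts['j'] = 3 → {'e': 6, 'p': 5, 'u': 5, 'x': 0, 'j': 3}
del 'j' → {'e': 6, 'p': 5, 'u': 5, 'x': 0}
del 'x' → {'e': 6, 'p': 5, 'u': 5}
del 'e' → {'p': 5, 'u': 5}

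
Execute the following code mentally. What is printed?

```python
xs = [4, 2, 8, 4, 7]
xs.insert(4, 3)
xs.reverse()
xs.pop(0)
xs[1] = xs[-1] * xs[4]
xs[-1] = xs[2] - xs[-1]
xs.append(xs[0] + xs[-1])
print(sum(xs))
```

insert 3 at 4 → [4, 2, 8, 4, 3, 7]
reverse → [7, 3, 4, 8, 2, 4]
pop(0) removes 7 → [3, 4, 8, 2, 4]
xs[1] = xs[-1]*xs[4] = 4*4 = 16 → [3, 16, 8, 2, 4]
xs[-1] = xs[2]-xs[-1] = 8-4 = 4 → [3, 16, 8, 2, 4]
append xs[0]+xs[-1] = 3+4 = 7 → [3, 16, 8, 2, 4, 7]
sum = 40

40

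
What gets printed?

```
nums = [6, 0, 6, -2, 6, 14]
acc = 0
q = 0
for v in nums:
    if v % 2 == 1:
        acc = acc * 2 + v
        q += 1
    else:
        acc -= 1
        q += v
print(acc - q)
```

-36

v=6: not odd, acc = 0-1 = -1; q=6
v=0: not odd, acc = (-1)-1 = -2; q=6
v=6: not odd, acc = (-2)-1 = -3; q=12
v=-2: not odd, acc = (-3)-1 = -4; q=10
v=6: not odd, acc = (-4)-1 = -5; q=16
v=14: not odd, acc = (-5)-1 = -6; q=30
acc-q = (-6)-30 = -36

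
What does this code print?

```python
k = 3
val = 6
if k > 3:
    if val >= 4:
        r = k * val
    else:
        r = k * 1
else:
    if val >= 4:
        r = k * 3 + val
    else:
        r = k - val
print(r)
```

15

k=3, val=6
k > 3 is False; val >= 4 is True
→ r = k * 3 + val = 15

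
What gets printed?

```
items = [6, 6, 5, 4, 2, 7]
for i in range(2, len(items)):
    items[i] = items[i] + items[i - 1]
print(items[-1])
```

i=2: items[2] = 5+6 = 11 → [6, 6, 11, 4, 2, 7]
i=3: items[3] = 4+11 = 15 → [6, 6, 11, 15, 2, 7]
i=4: items[4] = 2+15 = 17 → [6, 6, 11, 15, 17, 7]
i=5: items[5] = 7+17 = 24 → [6, 6, 11, 15, 17, 24]

24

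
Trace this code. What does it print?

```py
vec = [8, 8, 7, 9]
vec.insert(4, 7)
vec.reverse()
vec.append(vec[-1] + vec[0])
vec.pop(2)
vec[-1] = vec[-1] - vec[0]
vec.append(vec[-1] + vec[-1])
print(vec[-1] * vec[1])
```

144

insert 7 at 4 → [8, 8, 7, 9, 7]
reverse → [7, 9, 7, 8, 8]
append vec[-1]+vec[0] = 8+7 = 15 → [7, 9, 7, 8, 8, 15]
pop(2) removes 7 → [7, 9, 8, 8, 15]
vec[-1] = vec[-1]-vec[0] = 15-7 = 8 → [7, 9, 8, 8, 8]
append vec[-1]+vec[-1] = 8+8 = 16 → [7, 9, 8, 8, 8, 16]
vec[-1]*vec[1] = 16*9 = 144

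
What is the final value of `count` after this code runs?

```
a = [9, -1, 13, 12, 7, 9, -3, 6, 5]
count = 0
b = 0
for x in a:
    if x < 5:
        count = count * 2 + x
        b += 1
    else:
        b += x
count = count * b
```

-315

x=9: not <5; b=9
x=-1: <5, count = 0*2+(-1) = -1; b=10
x=13: not <5; b=23
x=12: not <5; b=35
x=7: not <5; b=42
x=9: not <5; b=51
x=-3: <5, count = (-1)*2+(-3) = -5; b=52
x=6: not <5; b=58
x=5: not <5; b=63
count*b = (-5)*63 = -315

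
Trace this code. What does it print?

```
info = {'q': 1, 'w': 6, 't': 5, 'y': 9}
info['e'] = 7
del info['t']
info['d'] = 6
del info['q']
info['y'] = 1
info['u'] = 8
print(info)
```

{'w': 6, 'y': 1, 'e': 7, 'd': 6, 'u': 8}

info['e'] = 7 → {'q': 1, 'w': 6, 't': 5, 'y': 9, 'e': 7}
del 't' → {'q': 1, 'w': 6, 'y': 9, 'e': 7}
info['d'] = 6 → {'q': 1, 'w': 6, 'y': 9, 'e': 7, 'd': 6}
del 'q' → {'w': 6, 'y': 9, 'e': 7, 'd': 6}
info['y'] = 1 → {'w': 6, 'y': 1, 'e': 7, 'd': 6}
info['u'] = 8 → {'w': 6, 'y': 1, 'e': 7, 'd': 6, 'u': 8}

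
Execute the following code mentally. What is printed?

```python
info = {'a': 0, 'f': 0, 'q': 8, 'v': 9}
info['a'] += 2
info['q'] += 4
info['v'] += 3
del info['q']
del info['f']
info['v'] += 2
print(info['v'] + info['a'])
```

info['a'] = 0+2 = 2 → {'a': 2, 'f': 0, 'q': 8, 'v': 9}
info['q'] = 8+4 = 12 → {'a': 2, 'f': 0, 'q': 12, 'v': 9}
info['v'] = 9+3 = 12 → {'a': 2, 'f': 0, 'q': 12, 'v': 12}
del 'q' → {'a': 2, 'f': 0, 'v': 12}
del 'f' → {'a': 2, 'v': 12}
info['v'] = 12+2 = 14 → {'a': 2, 'v': 14}
info['v']+info['a'] = 14+2 = 16

16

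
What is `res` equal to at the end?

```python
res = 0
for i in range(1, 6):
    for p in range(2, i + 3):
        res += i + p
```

i=1,p=2: res = 0+3 = 3
i=1,p=3: res = 3+4 = 7
i=2,p=2: res = 7+4 = 11
i=2,p=3: res = 11+5 = 16
i=2,p=4: res = 16+6 = 22
i=3,p=2: res = 22+5 = 27
i=3,p=3: res = 27+6 = 33
i=3,p=4: res = 33+7 = 40
i=3,p=5: res = 40+8 = 48
i=4,p=2: res = 48+6 = 54
i=4,p=3: res = 54+7 = 61
i=4,p=4: res = 61+8 = 69
i=4,p=5: res = 69+9 = 78
i=4,p=6: res = 78+10 = 88
i=5,p=2: res = 88+7 = 95
i=5,p=3: res = 95+8 = 103
i=5,p=4: res = 103+9 = 112
i=5,p=5: res = 112+10 = 122
i=5,p=6: res = 122+11 = 133
i=5,p=7: res = 133+12 = 145

145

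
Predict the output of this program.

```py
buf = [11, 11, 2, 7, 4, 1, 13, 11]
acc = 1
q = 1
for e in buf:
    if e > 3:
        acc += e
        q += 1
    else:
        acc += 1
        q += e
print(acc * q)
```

e=11: >3, acc = 1+11 = 12; q=2
e=11: >3, acc = 12+11 = 23; q=3
e=2: not >3, acc = 23+1 = 24; q=5
e=7: >3, acc = 24+7 = 31; q=6
e=4: >3, acc = 31+4 = 35; q=7
e=1: not >3, acc = 35+1 = 36; q=8
e=13: >3, acc = 36+13 = 49; q=9
e=11: >3, acc = 49+11 = 60; q=10
acc*q = 60*10 = 600

600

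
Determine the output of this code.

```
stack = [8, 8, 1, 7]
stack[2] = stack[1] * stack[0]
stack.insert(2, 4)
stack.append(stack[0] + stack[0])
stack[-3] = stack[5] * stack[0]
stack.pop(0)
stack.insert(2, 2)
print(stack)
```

[8, 4, 2, 128, 7, 16]

stack[2] = stack[1]*stack[0] = 8*8 = 64 → [8, 8, 64, 7]
insert 4 at 2 → [8, 8, 4, 64, 7]
append stack[0]+stack[0] = 8+8 = 16 → [8, 8, 4, 64, 7, 16]
stack[-3] = stack[5]*stack[0] = 16*8 = 128 → [8, 8, 4, 128, 7, 16]
pop(0) removes 8 → [8, 4, 128, 7, 16]
insert 2 at 2 → [8, 4, 2, 128, 7, 16]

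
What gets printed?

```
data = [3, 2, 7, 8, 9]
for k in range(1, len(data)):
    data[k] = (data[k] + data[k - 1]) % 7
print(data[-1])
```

1

k=1: data[1] = (2+3)%7 = 5 → [3, 5, 7, 8, 9]
k=2: data[2] = (7+5)%7 = 5 → [3, 5, 5, 8, 9]
k=3: data[3] = (8+5)%7 = 6 → [3, 5, 5, 6, 9]
k=4: data[4] = (9+6)%7 = 1 → [3, 5, 5, 6, 1]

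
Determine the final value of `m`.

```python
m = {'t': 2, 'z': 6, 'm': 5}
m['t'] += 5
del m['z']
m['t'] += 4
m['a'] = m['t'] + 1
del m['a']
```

{'t': 11, 'm': 5}

m['t'] = 2+5 = 7 → {'t': 7, 'z': 6, 'm': 5}
del 'z' → {'t': 7, 'm': 5}
m['t'] = 7+4 = 11 → {'t': 11, 'm': 5}
m['a'] = m['t']+1 = 12 → {'t': 11, 'm': 5, 'a': 12}
del 'a' → {'t': 11, 'm': 5}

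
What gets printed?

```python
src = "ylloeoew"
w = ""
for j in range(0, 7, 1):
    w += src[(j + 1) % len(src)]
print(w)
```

j=0: add src[1]='l' → 'l'
j=1: add src[2]='l' → 'll'
j=2: add src[3]='o' → 'llo'
j=3: add src[4]='e' → 'lloe'
j=4: add src[5]='o' → 'lloeo'
j=5: add src[6]='e' → 'lloeoe'
j=6: add src[7]='w' → 'lloeoew'

lloeoew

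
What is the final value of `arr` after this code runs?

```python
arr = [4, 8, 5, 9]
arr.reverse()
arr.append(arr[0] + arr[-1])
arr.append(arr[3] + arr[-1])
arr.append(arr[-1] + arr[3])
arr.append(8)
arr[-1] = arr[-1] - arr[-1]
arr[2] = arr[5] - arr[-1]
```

[9, 5, 17, 4, 13, 17, 21, 0]

reverse → [9, 5, 8, 4]
append arr[0]+arr[-1] = 9+4 = 13 → [9, 5, 8, 4, 13]
append arr[3]+arr[-1] = 4+13 = 17 → [9, 5, 8, 4, 13, 17]
append arr[-1]+arr[3] = 17+4 = 21 → [9, 5, 8, 4, 13, 17, 21]
append 8 → [9, 5, 8, 4, 13, 17, 21, 8]
arr[-1] = arr[-1]-arr[-1] = 8-8 = 0 → [9, 5, 8, 4, 13, 17, 21, 0]
arr[2] = arr[5]-arr[-1] = 17-0 = 17 → [9, 5, 17, 4, 13, 17, 21, 0]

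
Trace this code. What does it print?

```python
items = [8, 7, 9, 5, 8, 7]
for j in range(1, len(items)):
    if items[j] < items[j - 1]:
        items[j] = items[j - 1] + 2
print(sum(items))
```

j=1: 7<8, items[1] = 8+2 = 10 → [8, 10, 9, 5, 8, 7]
j=2: 9<10, items[2] = 10+2 = 12 → [8, 10, 12, 5, 8, 7]
j=3: 5<12, items[3] = 12+2 = 14 → [8, 10, 12, 14, 8, 7]
j=4: 8<14, items[4] = 14+2 = 16 → [8, 10, 12, 14, 16, 7]
j=5: 7<16, items[5] = 16+2 = 18 → [8, 10, 12, 14, 16, 18]
sum = 78

78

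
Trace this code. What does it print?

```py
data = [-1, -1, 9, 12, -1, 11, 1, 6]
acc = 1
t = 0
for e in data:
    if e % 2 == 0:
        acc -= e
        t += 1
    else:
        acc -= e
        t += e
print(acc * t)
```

-700

e=-1: not even, acc = 1-(-1) = 2; t=-1
e=-1: not even, acc = 2-(-1) = 3; t=-2
e=9: not even, acc = 3-9 = -6; t=7
e=12: even, acc = (-6)-12 = -18; t=8
e=-1: not even, acc = (-18)-(-1) = -17; t=7
e=11: not even, acc = (-17)-11 = -28; t=18
e=1: not even, acc = (-28)-1 = -29; t=19
e=6: even, acc = (-29)-6 = -35; t=20
acc*t = (-35)*20 = -700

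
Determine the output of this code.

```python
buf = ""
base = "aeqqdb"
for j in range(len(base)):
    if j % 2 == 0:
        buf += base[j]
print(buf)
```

aqd

j=0: add 'a' → 'a'
j=1: skip
j=2: add 'q' → 'aq'
j=3: skip
j=4: add 'd' → 'aqd'
j=5: skip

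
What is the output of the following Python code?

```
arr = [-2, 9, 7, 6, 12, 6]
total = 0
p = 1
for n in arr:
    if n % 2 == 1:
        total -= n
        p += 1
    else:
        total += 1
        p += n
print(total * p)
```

-300

n=-2: not odd, total = 0+1 = 1; p=-1
n=9: odd, total = 1-9 = -8; p=0
n=7: odd, total = (-8)-7 = -15; p=1
n=6: not odd, total = (-15)+1 = -14; p=7
n=12: not odd, total = (-14)+1 = -13; p=19
n=6: not odd, total = (-13)+1 = -12; p=25
total*p = (-12)*25 = -300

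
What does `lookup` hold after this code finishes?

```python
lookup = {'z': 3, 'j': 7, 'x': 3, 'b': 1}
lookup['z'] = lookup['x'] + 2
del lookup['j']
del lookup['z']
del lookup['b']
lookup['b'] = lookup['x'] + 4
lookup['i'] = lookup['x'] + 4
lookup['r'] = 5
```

lookup['z'] = lookup['x']+2 = 5 → {'z': 5, 'j': 7, 'x': 3, 'b': 1}
del 'j' → {'z': 5, 'x': 3, 'b': 1}
del 'z' → {'x': 3, 'b': 1}
del 'b' → {'x': 3}
lookup['b'] = lookup['x']+4 = 7 → {'x': 3, 'b': 7}
lookup['i'] = lookup['x']+4 = 7 → {'x': 3, 'b': 7, 'i': 7}
lookup['r'] = 5 → {'x': 3, 'b': 7, 'i': 7, 'r': 5}

{'x': 3, 'b': 7, 'i': 7, 'r': 5}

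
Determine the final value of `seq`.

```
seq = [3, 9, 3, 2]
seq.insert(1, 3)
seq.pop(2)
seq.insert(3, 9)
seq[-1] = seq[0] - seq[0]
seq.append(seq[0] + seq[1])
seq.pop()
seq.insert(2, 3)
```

[3, 3, 3, 3, 9, 0]

insert 3 at 1 → [3, 3, 9, 3, 2]
pop(2) removes 9 → [3, 3, 3, 2]
insert 9 at 3 → [3, 3, 3, 9, 2]
seq[-1] = seq[0]-seq[0] = 3-3 = 0 → [3, 3, 3, 9, 0]
append seq[0]+seq[1] = 3+3 = 6 → [3, 3, 3, 9, 0, 6]
pop() removes 6 → [3, 3, 3, 9, 0]
insert 3 at 2 → [3, 3, 3, 3, 9, 0]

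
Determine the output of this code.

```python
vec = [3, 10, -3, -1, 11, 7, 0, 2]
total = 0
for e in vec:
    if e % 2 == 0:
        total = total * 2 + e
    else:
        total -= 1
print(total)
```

18

e=3: not even, total = 0-1 = -1
e=10: even, total = (-1)*2+10 = 8
e=-3: not even, total = 8-1 = 7
e=-1: not even, total = 7-1 = 6
e=11: not even, total = 6-1 = 5
e=7: not even, total = 5-1 = 4
e=0: even, total = 4*2+0 = 8
e=2: even, total = 8*2+2 = 18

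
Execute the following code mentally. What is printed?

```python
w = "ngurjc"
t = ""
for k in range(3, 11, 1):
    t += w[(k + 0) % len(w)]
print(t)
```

rjcngurj

k=3: add w[3]='r' → 'r'
k=4: add w[4]='j' → 'rj'
k=5: add w[5]='c' → 'rjc'
k=6: add w[0]='n' → 'rjcn'
k=7: add w[1]='g' → 'rjcng'
k=8: add w[2]='u' → 'rjcngu'
k=9: add w[3]='r' → 'rjcngur'
k=10: add w[4]='j' → 'rjcngurj'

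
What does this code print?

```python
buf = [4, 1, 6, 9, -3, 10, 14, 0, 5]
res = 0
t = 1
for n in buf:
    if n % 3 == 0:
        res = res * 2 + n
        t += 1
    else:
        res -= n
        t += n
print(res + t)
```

-16

n=4: not %3==0, res = 0-4 = -4; t=5
n=1: not %3==0, res = (-4)-1 = -5; t=6
n=6: %3==0, res = (-5)*2+6 = -4; t=7
n=9: %3==0, res = (-4)*2+9 = 1; t=8
n=-3: %3==0, res = 1*2+(-3) = -1; t=9
n=10: not %3==0, res = (-1)-10 = -11; t=19
n=14: not %3==0, res = (-11)-14 = -25; t=33
n=0: %3==0, res = (-25)*2+0 = -50; t=34
n=5: not %3==0, res = (-50)-5 = -55; t=39
res+t = (-55)+39 = -16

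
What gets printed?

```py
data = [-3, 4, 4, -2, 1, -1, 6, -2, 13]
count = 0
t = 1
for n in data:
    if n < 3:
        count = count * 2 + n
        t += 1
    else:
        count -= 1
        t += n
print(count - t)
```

n=-3: <3, count = 0*2+(-3) = -3; t=2
n=4: not <3, count = (-3)-1 = -4; t=6
n=4: not <3, count = (-4)-1 = -5; t=10
n=-2: <3, count = (-5)*2+(-2) = -12; t=11
n=1: <3, count = (-12)*2+1 = -23; t=12
n=-1: <3, count = (-23)*2+(-1) = -47; t=13
n=6: not <3, count = (-47)-1 = -48; t=19
n=-2: <3, count = (-48)*2+(-2) = -98; t=20
n=13: not <3, count = (-98)-1 = -99; t=33
count-t = (-99)-33 = -132

-132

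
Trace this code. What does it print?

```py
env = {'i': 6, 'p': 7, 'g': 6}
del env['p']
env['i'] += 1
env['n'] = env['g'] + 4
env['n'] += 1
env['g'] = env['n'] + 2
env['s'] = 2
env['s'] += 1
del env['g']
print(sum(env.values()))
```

del 'p' → {'i': 6, 'g': 6}
env['i'] = 6+1 = 7 → {'i': 7, 'g': 6}
env['n'] = env['g']+4 = 10 → {'i': 7, 'g': 6, 'n': 10}
env['n'] = 10+1 = 11 → {'i': 7, 'g': 6, 'n': 11}
env['g'] = env['n']+2 = 13 → {'i': 7, 'g': 13, 'n': 11}
env['s'] = 2 → {'i': 7, 'g': 13, 'n': 11, 's': 2}
env['s'] = 2+1 = 3 → {'i': 7, 'g': 13, 'n': 11, 's': 3}
del 'g' → {'i': 7, 'n': 11, 's': 3}
sum of values = 21

21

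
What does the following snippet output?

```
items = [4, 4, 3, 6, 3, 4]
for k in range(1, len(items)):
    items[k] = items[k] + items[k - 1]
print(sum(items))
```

84

k=1: items[1] = 4+4 = 8 → [4, 8, 3, 6, 3, 4]
k=2: items[2] = 3+8 = 11 → [4, 8, 11, 6, 3, 4]
k=3: items[3] = 6+11 = 17 → [4, 8, 11, 17, 3, 4]
k=4: items[4] = 3+17 = 20 → [4, 8, 11, 17, 20, 4]
k=5: items[5] = 4+20 = 24 → [4, 8, 11, 17, 20, 24]
sum = 84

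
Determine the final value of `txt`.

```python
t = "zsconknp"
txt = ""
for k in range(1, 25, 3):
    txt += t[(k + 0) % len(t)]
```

k=1: add t[1]='s' → 's'
k=4: add t[4]='n' → 'sn'
k=7: add t[7]='p' → 'snp'
k=10: add t[2]='c' → 'snpc'
k=13: add t[5]='k' → 'snpck'
k=16: add t[0]='z' → 'snpckz'
k=19: add t[3]='o' → 'snpckzo'
k=22: add t[6]='n' → 'snpckzon'

'snpckzon'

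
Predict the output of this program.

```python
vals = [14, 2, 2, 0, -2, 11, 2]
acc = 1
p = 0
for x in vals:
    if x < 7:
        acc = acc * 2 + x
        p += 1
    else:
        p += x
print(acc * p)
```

2340

x=14: not <7; p=14
x=2: <7, acc = 1*2+2 = 4; p=15
x=2: <7, acc = 4*2+2 = 10; p=16
x=0: <7, acc = 10*2+0 = 20; p=17
x=-2: <7, acc = 20*2+(-2) = 38; p=18
x=11: not <7; p=29
x=2: <7, acc = 38*2+2 = 78; p=30
acc*p = 78*30 = 2340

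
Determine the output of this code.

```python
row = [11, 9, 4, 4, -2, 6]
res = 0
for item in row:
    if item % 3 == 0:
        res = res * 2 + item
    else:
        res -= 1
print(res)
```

14

item=11: not %3==0, res = 0-1 = -1
item=9: %3==0, res = (-1)*2+9 = 7
item=4: not %3==0, res = 7-1 = 6
item=4: not %3==0, res = 6-1 = 5
item=-2: not %3==0, res = 5-1 = 4
item=6: %3==0, res = 4*2+6 = 14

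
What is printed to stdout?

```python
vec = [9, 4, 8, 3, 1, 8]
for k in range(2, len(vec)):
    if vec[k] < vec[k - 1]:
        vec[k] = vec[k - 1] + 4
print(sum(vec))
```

69

k=2: 8>=4, unchanged → [9, 4, 8, 3, 1, 8]
k=3: 3<8, vec[3] = 8+4 = 12 → [9, 4, 8, 12, 1, 8]
k=4: 1<12, vec[4] = 12+4 = 16 → [9, 4, 8, 12, 16, 8]
k=5: 8<16, vec[5] = 16+4 = 20 → [9, 4, 8, 12, 16, 20]
sum = 69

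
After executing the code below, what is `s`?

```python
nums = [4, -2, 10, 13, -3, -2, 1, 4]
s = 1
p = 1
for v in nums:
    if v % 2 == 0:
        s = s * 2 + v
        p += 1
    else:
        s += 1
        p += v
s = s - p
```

v=4: even, s = 1*2+4 = 6; p=2
v=-2: even, s = 6*2+(-2) = 10; p=3
v=10: even, s = 10*2+10 = 30; p=4
v=13: not even, s = 30+1 = 31; p=17
v=-3: not even, s = 31+1 = 32; p=14
v=-2: even, s = 32*2+(-2) = 62; p=15
v=1: not even, s = 62+1 = 63; p=16
v=4: even, s = 63*2+4 = 130; p=17
s-p = 130-17 = 113

113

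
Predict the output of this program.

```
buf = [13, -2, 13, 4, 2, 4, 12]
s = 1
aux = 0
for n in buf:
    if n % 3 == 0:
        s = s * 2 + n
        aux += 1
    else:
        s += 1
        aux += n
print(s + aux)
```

61

n=13: not %3==0, s = 1+1 = 2; aux=13
n=-2: not %3==0, s = 2+1 = 3; aux=11
n=13: not %3==0, s = 3+1 = 4; aux=24
n=4: not %3==0, s = 4+1 = 5; aux=28
n=2: not %3==0, s = 5+1 = 6; aux=30
n=4: not %3==0, s = 6+1 = 7; aux=34
n=12: %3==0, s = 7*2+12 = 26; aux=35
s+aux = 26+35 = 61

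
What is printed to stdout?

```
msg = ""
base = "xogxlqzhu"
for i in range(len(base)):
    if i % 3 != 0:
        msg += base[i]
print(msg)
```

i=0: skip
i=1: add 'o' → 'o'
i=2: add 'g' → 'og'
i=3: skip
i=4: add 'l' → 'ogl'
i=5: add 'q' → 'oglq'
i=6: skip
i=7: add 'h' → 'oglqh'
i=8: add 'u' → 'oglqhu'

oglqhu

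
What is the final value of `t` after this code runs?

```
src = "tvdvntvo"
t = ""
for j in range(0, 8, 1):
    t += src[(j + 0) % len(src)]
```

j=0: add src[0]='t' → 't'
j=1: add src[1]='v' → 'tv'
j=2: add src[2]='d' → 'tvd'
j=3: add src[3]='v' → 'tvdv'
j=4: add src[4]='n' → 'tvdvn'
j=5: add src[5]='t' → 'tvdvnt'
j=6: add src[6]='v' → 'tvdvntv'
j=7: add src[7]='o' → 'tvdvntvo'

'tvdvntvo'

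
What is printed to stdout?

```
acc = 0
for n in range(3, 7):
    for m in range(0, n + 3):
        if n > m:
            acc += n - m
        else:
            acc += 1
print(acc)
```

n=3,m=0: 3>0, acc = 0+3 = 3
n=3,m=1: 3>1, acc = 3+2 = 5
n=3,m=2: 3>2, acc = 5+1 = 6
n=3,m=3: not 3>3, acc = 6+1 = 7
n=3,m=4: not 3>4, acc = 7+1 = 8
n=3,m=5: not 3>5, acc = 8+1 = 9
n=4,m=0: 4>0, acc = 9+4 = 13
n=4,m=1: 4>1, acc = 13+3 = 16
n=4,m=2: 4>2, acc = 16+2 = 18
n=4,m=3: 4>3, acc = 18+1 = 19
n=4,m=4: not 4>4, acc = 19+1 = 20
n=4,m=5: not 4>5, acc = 20+1 = 21
n=4,m=6: not 4>6, acc = 21+1 = 22
n=5,m=0: 5>0, acc = 22+5 = 27
n=5,m=1: 5>1, acc = 27+4 = 31
n=5,m=2: 5>2, acc = 31+3 = 34
n=5,m=3: 5>3, acc = 34+2 = 36
n=5,m=4: 5>4, acc = 36+1 = 37
n=5,m=5: not 5>5, acc = 37+1 = 38
n=5,m=6: not 5>6, acc = 38+1 = 39
n=5,m=7: not 5>7, acc = 39+1 = 40
n=6,m=0: 6>0, acc = 40+6 = 46
n=6,m=1: 6>1, acc = 46+5 = 51
n=6,m=2: 6>2, acc = 51+4 = 55
n=6,m=3: 6>3, acc = 55+3 = 58
n=6,m=4: 6>4, acc = 58+2 = 60
n=6,m=5: 6>5, acc = 60+1 = 61
n=6,m=6: not 6>6, acc = 61+1 = 62
n=6,m=7: not 6>7, acc = 62+1 = 63
n=6,m=8: not 6>8, acc = 63+1 = 64

64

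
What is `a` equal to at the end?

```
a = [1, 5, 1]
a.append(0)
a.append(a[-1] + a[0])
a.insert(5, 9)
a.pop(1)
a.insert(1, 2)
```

[1, 2, 1, 0, 1, 9]

append 0 → [1, 5, 1, 0]
append a[-1]+a[0] = 0+1 = 1 → [1, 5, 1, 0, 1]
insert 9 at 5 → [1, 5, 1, 0, 1, 9]
pop(1) removes 5 → [1, 1, 0, 1, 9]
insert 2 at 1 → [1, 2, 1, 0, 1, 9]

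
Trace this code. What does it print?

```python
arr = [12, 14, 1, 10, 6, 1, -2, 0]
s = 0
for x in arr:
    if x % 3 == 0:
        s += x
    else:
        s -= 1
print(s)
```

13

x=12: %3==0, s = 0+12 = 12
x=14: not %3==0, s = 12-1 = 11
x=1: not %3==0, s = 11-1 = 10
x=10: not %3==0, s = 10-1 = 9
x=6: %3==0, s = 9+6 = 15
x=1: not %3==0, s = 15-1 = 14
x=-2: not %3==0, s = 14-1 = 13
x=0: %3==0, s = 13+0 = 13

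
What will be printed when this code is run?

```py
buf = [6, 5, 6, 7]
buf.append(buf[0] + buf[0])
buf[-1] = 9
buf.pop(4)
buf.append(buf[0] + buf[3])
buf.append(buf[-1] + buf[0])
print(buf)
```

append buf[0]+buf[0] = 6+6 = 12 → [6, 5, 6, 7, 12]
buf[-1] = 9 → [6, 5, 6, 7, 9]
pop(4) removes 9 → [6, 5, 6, 7]
append buf[0]+buf[3] = 6+7 = 13 → [6, 5, 6, 7, 13]
append buf[-1]+buf[0] = 13+6 = 19 → [6, 5, 6, 7, 13, 19]

[6, 5, 6, 7, 13, 19]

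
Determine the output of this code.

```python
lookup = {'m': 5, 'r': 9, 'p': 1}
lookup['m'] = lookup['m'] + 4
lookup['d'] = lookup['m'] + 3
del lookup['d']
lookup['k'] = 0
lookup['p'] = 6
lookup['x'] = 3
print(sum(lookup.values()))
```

lookup['m'] = lookup['m']+4 = 9 → {'m': 9, 'r': 9, 'p': 1}
lookup['d'] = lookup['m']+3 = 12 → {'m': 9, 'r': 9, 'p': 1, 'd': 12}
del 'd' → {'m': 9, 'r': 9, 'p': 1}
lookup['k'] = 0 → {'m': 9, 'r': 9, 'p': 1, 'k': 0}
lookup['p'] = 6 → {'m': 9, 'r': 9, 'p': 6, 'k': 0}
lookup['x'] = 3 → {'m': 9, 'r': 9, 'p': 6, 'k': 0, 'x': 3}
sum of values = 27

27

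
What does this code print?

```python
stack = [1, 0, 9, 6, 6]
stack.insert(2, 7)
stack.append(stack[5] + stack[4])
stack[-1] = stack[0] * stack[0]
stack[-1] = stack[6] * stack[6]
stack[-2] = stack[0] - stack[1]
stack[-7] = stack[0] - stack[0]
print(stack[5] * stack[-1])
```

1

insert 7 at 2 → [1, 0, 7, 9, 6, 6]
append stack[5]+stack[4] = 6+6 = 12 → [1, 0, 7, 9, 6, 6, 12]
stack[-1] = stack[0]*stack[0] = 1*1 = 1 → [1, 0, 7, 9, 6, 6, 1]
stack[-1] = stack[6]*stack[6] = 1*1 = 1 → [1, 0, 7, 9, 6, 6, 1]
stack[-2] = stack[0]-stack[1] = 1-0 = 1 → [1, 0, 7, 9, 6, 1, 1]
stack[-7] = stack[0]-stack[0] = 1-1 = 0 → [0, 0, 7, 9, 6, 1, 1]
stack[5]*stack[-1] = 1*1 = 1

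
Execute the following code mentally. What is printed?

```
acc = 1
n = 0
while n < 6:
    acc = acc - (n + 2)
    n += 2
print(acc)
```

-11

n=0: acc = 1-2 = -1
n=2: acc = (-1)-4 = -5
n=4: acc = (-5)-6 = -11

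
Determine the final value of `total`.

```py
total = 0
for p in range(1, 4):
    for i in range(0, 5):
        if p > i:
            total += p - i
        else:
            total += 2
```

28

p=1,i=0: 1>0, total = 0+1 = 1
p=1,i=1: not 1>1, total = 1+2 = 3
p=1,i=2: not 1>2, total = 3+2 = 5
p=1,i=3: not 1>3, total = 5+2 = 7
p=1,i=4: not 1>4, total = 7+2 = 9
p=2,i=0: 2>0, total = 9+2 = 11
p=2,i=1: 2>1, total = 11+1 = 12
p=2,i=2: not 2>2, total = 12+2 = 14
p=2,i=3: not 2>3, total = 14+2 = 16
p=2,i=4: not 2>4, total = 16+2 = 18
p=3,i=0: 3>0, total = 18+3 = 21
p=3,i=1: 3>1, total = 21+2 = 23
p=3,i=2: 3>2, total = 23+1 = 24
p=3,i=3: not 3>3, total = 24+2 = 26
p=3,i=4: not 3>4, total = 26+2 = 28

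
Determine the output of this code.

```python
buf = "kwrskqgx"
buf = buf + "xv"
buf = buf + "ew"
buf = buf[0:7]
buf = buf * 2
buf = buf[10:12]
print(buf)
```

sk

+ 'xv' → 'kwrskqgxxv'
+ 'ew' → 'kwrskqgxxvew'
slice [0:7] → 'kwrskqg'
repeat ×2 → 'kwrskqgkwrskqg'
slice [10:12] → 'sk'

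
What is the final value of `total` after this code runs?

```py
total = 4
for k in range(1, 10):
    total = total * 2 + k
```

k=1: total = 4*2+1 = 9
k=2: total = 9*2+2 = 20
k=3: total = 20*2+3 = 43
k=4: total = 43*2+4 = 90
k=5: total = 90*2+5 = 185
k=6: total = 185*2+6 = 376
k=7: total = 376*2+7 = 759
k=8: total = 759*2+8 = 1526
k=9: total = 1526*2+9 = 3061

3061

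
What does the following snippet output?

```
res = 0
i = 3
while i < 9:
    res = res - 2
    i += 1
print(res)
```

-12

i=3: res = 0-2 = -2
i=4: res = (-2)-2 = -4
i=5: res = (-4)-2 = -6
i=6: res = (-6)-2 = -8
i=7: res = (-8)-2 = -10
i=8: res = (-10)-2 = -12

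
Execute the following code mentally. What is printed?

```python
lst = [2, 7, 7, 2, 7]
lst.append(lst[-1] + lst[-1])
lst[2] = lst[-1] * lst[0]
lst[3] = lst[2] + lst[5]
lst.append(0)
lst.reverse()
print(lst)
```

append lst[-1]+lst[-1] = 7+7 = 14 → [2, 7, 7, 2, 7, 14]
lst[2] = lst[-1]*lst[0] = 14*2 = 28 → [2, 7, 28, 2, 7, 14]
lst[3] = lst[2]+lst[5] = 28+14 = 42 → [2, 7, 28, 42, 7, 14]
append 0 → [2, 7, 28, 42, 7, 14, 0]
reverse → [0, 14, 7, 42, 28, 7, 2]

[0, 14, 7, 42, 28, 7, 2]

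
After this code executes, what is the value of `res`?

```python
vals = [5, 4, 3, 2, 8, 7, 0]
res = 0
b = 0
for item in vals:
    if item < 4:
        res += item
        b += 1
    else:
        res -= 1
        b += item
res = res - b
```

item=5: not <4, res = 0-1 = -1; b=5
item=4: not <4, res = (-1)-1 = -2; b=9
item=3: <4, res = (-2)+3 = 1; b=10
item=2: <4, res = 1+2 = 3; b=11
item=8: not <4, res = 3-1 = 2; b=19
item=7: not <4, res = 2-1 = 1; b=26
item=0: <4, res = 1+0 = 1; b=27
res-b = 1-27 = -26

-26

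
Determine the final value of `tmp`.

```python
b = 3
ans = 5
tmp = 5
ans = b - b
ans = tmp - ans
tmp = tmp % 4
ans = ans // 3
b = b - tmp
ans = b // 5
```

ans = 3-3 = 0
ans = 5-0 = 5
tmp = 5%4 = 1
ans = 5//3 = 1
b = 3-1 = 2
ans = 2//5 = 0

1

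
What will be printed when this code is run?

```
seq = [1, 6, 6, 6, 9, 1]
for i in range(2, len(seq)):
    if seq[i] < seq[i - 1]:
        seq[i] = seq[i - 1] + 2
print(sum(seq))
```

i=2: 6>=6, unchanged → [1, 6, 6, 6, 9, 1]
i=3: 6>=6, unchanged → [1, 6, 6, 6, 9, 1]
i=4: 9>=6, unchanged → [1, 6, 6, 6, 9, 1]
i=5: 1<9, seq[5] = 9+2 = 11 → [1, 6, 6, 6, 9, 11]
sum = 39

39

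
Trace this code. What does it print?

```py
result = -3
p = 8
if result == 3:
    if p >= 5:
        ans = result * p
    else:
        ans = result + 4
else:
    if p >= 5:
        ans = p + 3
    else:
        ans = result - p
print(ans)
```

result=-3, p=8
result == 3 is False; p >= 5 is True
→ ans = p + 3 = 11

11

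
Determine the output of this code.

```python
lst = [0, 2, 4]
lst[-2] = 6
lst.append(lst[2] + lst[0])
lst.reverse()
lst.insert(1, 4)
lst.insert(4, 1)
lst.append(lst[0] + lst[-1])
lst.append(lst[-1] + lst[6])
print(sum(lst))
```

lst[-2] = 6 → [0, 6, 4]
append lst[2]+lst[0] = 4+0 = 4 → [0, 6, 4, 4]
reverse → [4, 4, 6, 0]
insert 4 at 1 → [4, 4, 4, 6, 0]
insert 1 at 4 → [4, 4, 4, 6, 1, 0]
append lst[0]+lst[-1] = 4+0 = 4 → [4, 4, 4, 6, 1, 0, 4]
append lst[-1]+lst[6] = 4+4 = 8 → [4, 4, 4, 6, 1, 0, 4, 8]
sum = 31

31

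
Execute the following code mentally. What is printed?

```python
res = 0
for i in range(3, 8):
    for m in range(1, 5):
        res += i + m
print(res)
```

i=3,m=1: res = 0+4 = 4
i=3,m=2: res = 4+5 = 9
i=3,m=3: res = 9+6 = 15
i=3,m=4: res = 15+7 = 22
i=4,m=1: res = 22+5 = 27
i=4,m=2: res = 27+6 = 33
i=4,m=3: res = 33+7 = 40
i=4,m=4: res = 40+8 = 48
i=5,m=1: res = 48+6 = 54
i=5,m=2: res = 54+7 = 61
i=5,m=3: res = 61+8 = 69
i=5,m=4: res = 69+9 = 78
i=6,m=1: res = 78+7 = 85
i=6,m=2: res = 85+8 = 93
i=6,m=3: res = 93+9 = 102
i=6,m=4: res = 102+10 = 112
i=7,m=1: res = 112+8 = 120
i=7,m=2: res = 120+9 = 129
i=7,m=3: res = 129+10 = 139
i=7,m=4: res = 139+11 = 150

150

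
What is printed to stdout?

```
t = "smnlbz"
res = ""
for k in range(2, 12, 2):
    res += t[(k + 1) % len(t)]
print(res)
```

k=2: add t[3]='l' → 'l'
k=4: add t[5]='z' → 'lz'
k=6: add t[1]='m' → 'lzm'
k=8: add t[3]='l' → 'lzml'
k=10: add t[5]='z' → 'lzmlz'

lzmlz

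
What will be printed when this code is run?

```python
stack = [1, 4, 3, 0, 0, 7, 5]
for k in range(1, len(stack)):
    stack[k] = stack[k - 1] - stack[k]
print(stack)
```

[1, -3, -6, -6, -6, -13, -18]

k=1: stack[1] = 1-4 = -3 → [1, -3, 3, 0, 0, 7, 5]
k=2: stack[2] = (-3)-3 = -6 → [1, -3, -6, 0, 0, 7, 5]
k=3: stack[3] = (-6)-0 = -6 → [1, -3, -6, -6, 0, 7, 5]
k=4: stack[4] = (-6)-0 = -6 → [1, -3, -6, -6, -6, 7, 5]
k=5: stack[5] = (-6)-7 = -13 → [1, -3, -6, -6, -6, -13, 5]
k=6: stack[6] = (-13)-5 = -18 → [1, -3, -6, -6, -6, -13, -18]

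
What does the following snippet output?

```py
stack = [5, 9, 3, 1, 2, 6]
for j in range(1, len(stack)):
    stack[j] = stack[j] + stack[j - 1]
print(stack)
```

j=1: stack[1] = 9+5 = 14 → [5, 14, 3, 1, 2, 6]
j=2: stack[2] = 3+14 = 17 → [5, 14, 17, 1, 2, 6]
j=3: stack[3] = 1+17 = 18 → [5, 14, 17, 18, 2, 6]
j=4: stack[4] = 2+18 = 20 → [5, 14, 17, 18, 20, 6]
j=5: stack[5] = 6+20 = 26 → [5, 14, 17, 18, 20, 26]

[5, 14, 17, 18, 20, 26]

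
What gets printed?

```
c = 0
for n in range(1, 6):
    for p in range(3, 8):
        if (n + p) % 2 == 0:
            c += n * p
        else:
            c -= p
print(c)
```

n=1,p=3: even sum, c = 0+3 = 3
n=1,p=4: odd sum, c = 3-4 = -1
n=1,p=5: even sum, c = (-1)+5 = 4
n=1,p=6: odd sum, c = 4-6 = -2
n=1,p=7: even sum, c = (-2)+7 = 5
n=2,p=3: odd sum, c = 5-3 = 2
n=2,p=4: even sum, c = 2+8 = 10
n=2,p=5: odd sum, c = 10-5 = 5
n=2,p=6: even sum, c = 5+12 = 17
n=2,p=7: odd sum, c = 17-7 = 10
n=3,p=3: even sum, c = 10+9 = 19
n=3,p=4: odd sum, c = 19-4 = 15
n=3,p=5: even sum, c = 15+15 = 30
n=3,p=6: odd sum, c = 30-6 = 24
n=3,p=7: even sum, c = 24+21 = 45
n=4,p=3: odd sum, c = 45-3 = 42
n=4,p=4: even sum, c = 42+16 = 58
n=4,p=5: odd sum, c = 58-5 = 53
n=4,p=6: even sum, c = 53+24 = 77
n=4,p=7: odd sum, c = 77-7 = 70
n=5,p=3: even sum, c = 70+15 = 85
n=5,p=4: odd sum, c = 85-4 = 81
n=5,p=5: even sum, c = 81+25 = 106
n=5,p=6: odd sum, c = 106-6 = 100
n=5,p=7: even sum, c = 100+35 = 135

135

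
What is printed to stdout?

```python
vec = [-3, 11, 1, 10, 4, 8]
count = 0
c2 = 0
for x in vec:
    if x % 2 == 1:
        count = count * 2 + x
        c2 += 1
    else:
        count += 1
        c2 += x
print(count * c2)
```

350

x=-3: odd, count = 0*2+(-3) = -3; c2=1
x=11: odd, count = (-3)*2+11 = 5; c2=2
x=1: odd, count = 5*2+1 = 11; c2=3
x=10: not odd, count = 11+1 = 12; c2=13
x=4: not odd, count = 12+1 = 13; c2=17
x=8: not odd, count = 13+1 = 14; c2=25
count*c2 = 14*25 = 350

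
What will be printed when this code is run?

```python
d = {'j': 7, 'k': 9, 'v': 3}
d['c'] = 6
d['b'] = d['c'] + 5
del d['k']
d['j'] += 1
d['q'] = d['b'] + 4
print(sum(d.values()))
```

d['c'] = 6 → {'j': 7, 'k': 9, 'v': 3, 'c': 6}
d['b'] = d['c']+5 = 11 → {'j': 7, 'k': 9, 'v': 3, 'c': 6, 'b': 11}
del 'k' → {'j': 7, 'v': 3, 'c': 6, 'b': 11}
d['j'] = 7+1 = 8 → {'j': 8, 'v': 3, 'c': 6, 'b': 11}
d['q'] = d['b']+4 = 15 → {'j': 8, 'v': 3, 'c': 6, 'b': 11, 'q': 15}
sum of values = 43

43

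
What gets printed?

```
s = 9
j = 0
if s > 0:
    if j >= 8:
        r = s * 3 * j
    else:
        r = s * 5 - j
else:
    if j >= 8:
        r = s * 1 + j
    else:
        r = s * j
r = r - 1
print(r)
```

s=9, j=0
s > 0 is True; j >= 8 is False
→ r = s * 5 - j = 45
r = 45-1 = 44

44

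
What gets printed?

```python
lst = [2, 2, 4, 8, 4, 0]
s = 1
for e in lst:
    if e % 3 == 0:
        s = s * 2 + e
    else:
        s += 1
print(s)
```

12

e=2: not %3==0, s = 1+1 = 2
e=2: not %3==0, s = 2+1 = 3
e=4: not %3==0, s = 3+1 = 4
e=8: not %3==0, s = 4+1 = 5
e=4: not %3==0, s = 5+1 = 6
e=0: %3==0, s = 6*2+0 = 12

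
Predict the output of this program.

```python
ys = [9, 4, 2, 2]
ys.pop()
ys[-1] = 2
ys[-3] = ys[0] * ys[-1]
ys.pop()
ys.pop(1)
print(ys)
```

pop() removes 2 → [9, 4, 2]
ys[-1] = 2 → [9, 4, 2]
ys[-3] = ys[0]*ys[-1] = 9*2 = 18 → [18, 4, 2]
pop() removes 2 → [18, 4]
pop(1) removes 4 → [18]

[18]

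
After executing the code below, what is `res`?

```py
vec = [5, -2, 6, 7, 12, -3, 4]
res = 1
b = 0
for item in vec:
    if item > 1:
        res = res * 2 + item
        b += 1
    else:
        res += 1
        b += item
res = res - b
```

234

item=5: >1, res = 1*2+5 = 7; b=1
item=-2: not >1, res = 7+1 = 8; b=-1
item=6: >1, res = 8*2+6 = 22; b=0
item=7: >1, res = 22*2+7 = 51; b=1
item=12: >1, res = 51*2+12 = 114; b=2
item=-3: not >1, res = 114+1 = 115; b=-1
item=4: >1, res = 115*2+4 = 234; b=0
res-b = 234-0 = 234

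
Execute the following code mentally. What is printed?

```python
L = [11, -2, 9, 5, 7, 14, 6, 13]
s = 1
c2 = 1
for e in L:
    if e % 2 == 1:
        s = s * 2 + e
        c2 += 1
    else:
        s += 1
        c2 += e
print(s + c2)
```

e=11: odd, s = 1*2+11 = 13; c2=2
e=-2: not odd, s = 13+1 = 14; c2=0
e=9: odd, s = 14*2+9 = 37; c2=1
e=5: odd, s = 37*2+5 = 79; c2=2
e=7: odd, s = 79*2+7 = 165; c2=3
e=14: not odd, s = 165+1 = 166; c2=17
e=6: not odd, s = 166+1 = 167; c2=23
e=13: odd, s = 167*2+13 = 347; c2=24
s+c2 = 347+24 = 371

371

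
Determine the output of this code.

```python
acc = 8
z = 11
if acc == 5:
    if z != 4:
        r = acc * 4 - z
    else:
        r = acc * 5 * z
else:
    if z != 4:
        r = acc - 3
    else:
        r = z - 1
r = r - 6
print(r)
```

acc=8, z=11
acc == 5 is False; z != 4 is True
→ r = acc - 3 = 5
r = 5-6 = -1

-1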